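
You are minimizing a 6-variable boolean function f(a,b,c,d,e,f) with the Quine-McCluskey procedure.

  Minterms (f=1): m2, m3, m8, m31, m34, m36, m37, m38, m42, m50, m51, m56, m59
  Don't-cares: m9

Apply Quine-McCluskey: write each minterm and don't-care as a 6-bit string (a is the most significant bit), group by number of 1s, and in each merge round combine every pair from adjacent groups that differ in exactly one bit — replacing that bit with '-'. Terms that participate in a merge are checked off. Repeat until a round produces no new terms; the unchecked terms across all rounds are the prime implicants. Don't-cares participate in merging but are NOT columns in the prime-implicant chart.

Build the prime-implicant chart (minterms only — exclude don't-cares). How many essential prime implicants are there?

7

Round 0: 000010✓ 000011✓ 001000✓ 001001✓ 011111 100010✓ 100100✓ 100101✓ 100110✓ 101010✓ 110010✓ 110011✓ 111000 111011✓
Round 1: -00010 00001- 00100- 1-0010 10-010 100-10 1001-0 10010- 11-011 11001-
PIs = {-00010, 00001-, 00100-, 011111, 1-0010, 10-010, 100-10, 1001-0, 10010-, 11-011, 11001-, 111000}
Coverage chart:
  m2: -00010,00001-
  m3: 00001- ←essential
  m8: 00100- ←essential
  m31: 011111 ←essential
  m34: -00010,1-0010,10-010,100-10
  m36: 1001-0,10010-
  m37: 10010- ←essential
  m38: 100-10,1001-0
  m42: 10-010 ←essential
  m50: 1-0010,11001-
  m51: 11-011,11001-
  m56: 111000 ←essential
  m59: 11-011 ←essential
Essential: 00001-, 00100-, 011111, 10-010, 10010-, 11-011, 111000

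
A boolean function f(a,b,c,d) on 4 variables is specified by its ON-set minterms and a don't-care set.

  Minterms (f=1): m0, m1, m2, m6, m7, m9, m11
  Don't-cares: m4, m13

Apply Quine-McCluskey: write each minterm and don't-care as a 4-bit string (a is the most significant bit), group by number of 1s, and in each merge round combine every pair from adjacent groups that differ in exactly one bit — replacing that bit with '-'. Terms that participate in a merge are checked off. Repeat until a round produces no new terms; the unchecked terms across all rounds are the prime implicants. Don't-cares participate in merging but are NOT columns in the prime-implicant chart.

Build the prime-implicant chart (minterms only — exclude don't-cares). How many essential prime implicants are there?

[col 0] 0000*, 0001*, 0010*, 0100*, 0110*, 0111*, 1001*, 1011*, 1101*
[col 1] -001, 0-00*, 0-10*, 00-0*, 000-, 01-0*, 011-, 1-01, 10-1
[col 2] 0--0
Prime implicants: -001, 0--0, 000-, 011-, 1-01, 10-1
PI chart (minterm → PIs covering it):
  0 | 0--0,000-
  1 | -001,000-
  2 | 0--0  (sole → essential)
  6 | 0--0,011-
  7 | 011-  (sole → essential)
  9 | -001,1-01,10-1
  11 | 10-1  (sole → essential)
Essential prime implicants: 0--0, 011-, 10-1

3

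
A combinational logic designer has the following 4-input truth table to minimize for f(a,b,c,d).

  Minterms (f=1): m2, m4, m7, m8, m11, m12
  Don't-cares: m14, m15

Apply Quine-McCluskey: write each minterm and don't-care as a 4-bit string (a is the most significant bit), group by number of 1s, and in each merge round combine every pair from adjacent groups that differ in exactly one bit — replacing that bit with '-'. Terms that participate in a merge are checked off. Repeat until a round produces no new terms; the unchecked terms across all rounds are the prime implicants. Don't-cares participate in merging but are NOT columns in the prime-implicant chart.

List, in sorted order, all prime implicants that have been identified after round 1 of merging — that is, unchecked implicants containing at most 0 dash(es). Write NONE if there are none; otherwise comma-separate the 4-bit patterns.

Round 0: 0010 0100✓ 0111✓ 1000✓ 1011✓ 1100✓ 1110✓ 1111✓
Round 1: -100 -111 1-00 1-11 11-0 111-
PIs = {-100, -111, 0010, 1-00, 1-11, 11-0, 111-}

0010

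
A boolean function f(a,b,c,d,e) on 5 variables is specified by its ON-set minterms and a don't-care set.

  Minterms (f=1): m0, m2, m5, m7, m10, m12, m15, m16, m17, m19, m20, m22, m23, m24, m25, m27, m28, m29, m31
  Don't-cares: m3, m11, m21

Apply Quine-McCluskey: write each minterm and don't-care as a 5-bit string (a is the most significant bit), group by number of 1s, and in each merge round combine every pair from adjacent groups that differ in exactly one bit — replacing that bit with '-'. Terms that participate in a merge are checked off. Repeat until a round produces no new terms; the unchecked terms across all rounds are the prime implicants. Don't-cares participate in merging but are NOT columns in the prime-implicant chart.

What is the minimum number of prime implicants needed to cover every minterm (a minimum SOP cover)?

[col 0] 00000*, 00010*, 00011*, 00101*, 00111*, 01010*, 01011*, 01100*, 01111*, 10000*, 10001*, 10011*, 10100*, 10101*, 10110*, 10111*, 11000*, 11001*, 11011*, 11100*, 11101*, 11111*
[col 1] -0000, -0011*, -0101*, -0111*, -1011*, -1100, -1111*, 0-010*, 0-011*, 0-111*, 00-11*, 000-0, 0001-*, 001-1*, 01-11*, 0101-*, 1-000*, 1-001*, 1-011*, 1-100*, 1-101*, 1-111*, 10-00*, 10-01*, 10-11*, 100-1*, 1000-*, 101-0*, 101-1*, 1010-*, 1011-*, 11-00*, 11-01*, 11-11*, 110-1*, 1100-*, 111-1*, 1110-*
[col 2] --011*, --111*, -0-11*, -01-1, -1-11*, 0--11*, 0-01-, 1--00*, 1--01*, 1--11*, 1-0-1*, 1-00-*, 1-1-1*, 1-10-*, 10--1*, 10-0-*, 101--, 11--1*, 11-0-*
[col 3] ---11, 1---1, 1--0-
Prime implicants: ---11, -0000, -01-1, -1100, 0-01-, 000-0, 1---1, 1--0-, 101--
PI chart (minterm → PIs covering it):
  0 | -0000,000-0
  2 | 0-01-,000-0
  5 | -01-1  (sole → essential)
  7 | ---11,-01-1
  10 | 0-01-  (sole → essential)
  12 | -1100  (sole → essential)
  15 | ---11  (sole → essential)
  16 | -0000,1--0-
  17 | 1---1,1--0-
  19 | ---11,1---1
  20 | 1--0-,101--
  22 | 101--  (sole → essential)
  23 | ---11,-01-1,1---1,101--
  24 | 1--0-  (sole → essential)
  25 | 1---1,1--0-
  27 | ---11,1---1
  28 | -1100,1--0-
  29 | 1---1,1--0-
  31 | ---11,1---1
Essential prime implicants: ---11, -01-1, -1100, 0-01-, 1--0-, 101--
Petrick residual → -0000
Minimum SOP uses 7 PIs: de + b'c'd'e' + b'ce + bcd'e' + a'c'd + ad' + ab'c

7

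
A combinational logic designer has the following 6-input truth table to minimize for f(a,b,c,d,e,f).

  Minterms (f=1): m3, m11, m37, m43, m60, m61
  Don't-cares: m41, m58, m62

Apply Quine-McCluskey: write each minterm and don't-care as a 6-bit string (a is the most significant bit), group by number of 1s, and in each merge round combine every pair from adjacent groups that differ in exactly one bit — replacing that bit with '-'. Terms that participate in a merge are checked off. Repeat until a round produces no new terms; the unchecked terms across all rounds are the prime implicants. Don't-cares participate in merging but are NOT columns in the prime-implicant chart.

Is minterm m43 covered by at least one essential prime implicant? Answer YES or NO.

NO

[col 0] 000011*, 001011*, 100101, 101001*, 101011*, 111010*, 111100*, 111101*, 111110*
[col 1] -01011, 00-011, 1010-1, 111-10, 1111-0, 11110-
Prime implicants: -01011, 00-011, 100101, 1010-1, 111-10, 1111-0, 11110-
PI chart (minterm → PIs covering it):
  3 | 00-011  (sole → essential)
  11 | -01011,00-011
  37 | 100101  (sole → essential)
  43 | -01011,1010-1
  60 | 1111-0,11110-
  61 | 11110-  (sole → essential)
Essential prime implicants: 00-011, 100101, 11110-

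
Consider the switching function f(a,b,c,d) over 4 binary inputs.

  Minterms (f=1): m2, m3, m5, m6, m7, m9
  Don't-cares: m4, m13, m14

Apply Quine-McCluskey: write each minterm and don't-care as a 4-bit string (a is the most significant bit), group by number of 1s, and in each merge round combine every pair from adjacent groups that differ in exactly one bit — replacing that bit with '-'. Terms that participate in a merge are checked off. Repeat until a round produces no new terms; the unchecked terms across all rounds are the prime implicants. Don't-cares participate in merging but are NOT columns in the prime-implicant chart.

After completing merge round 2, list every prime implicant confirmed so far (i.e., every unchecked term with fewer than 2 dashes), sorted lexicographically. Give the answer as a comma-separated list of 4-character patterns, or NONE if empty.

-101, -110, 1-01

[col 0] 0010*, 0011*, 0100*, 0101*, 0110*, 0111*, 1001*, 1101*, 1110*
[col 1] -101, -110, 0-10*, 0-11*, 001-*, 01-0*, 01-1*, 010-*, 011-*, 1-01
[col 2] 0-1-, 01--
Prime implicants: -101, -110, 0-1-, 01--, 1-01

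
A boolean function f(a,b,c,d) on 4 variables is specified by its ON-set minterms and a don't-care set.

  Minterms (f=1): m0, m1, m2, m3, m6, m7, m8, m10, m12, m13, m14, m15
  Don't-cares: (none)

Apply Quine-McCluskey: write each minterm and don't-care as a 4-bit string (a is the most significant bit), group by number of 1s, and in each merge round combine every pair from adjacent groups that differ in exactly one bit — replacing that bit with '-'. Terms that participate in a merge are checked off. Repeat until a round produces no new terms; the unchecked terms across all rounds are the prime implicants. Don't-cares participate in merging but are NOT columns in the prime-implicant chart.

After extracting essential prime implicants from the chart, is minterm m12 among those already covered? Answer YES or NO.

YES

Round 0: 0000✓ 0001✓ 0010✓ 0011✓ 0110✓ 0111✓ 1000✓ 1010✓ 1100✓ 1101✓ 1110✓ 1111✓
Round 1: -000✓ -010✓ -110✓ -111✓ 0-10✓ 0-11✓ 00-0✓ 00-1✓ 000-✓ 001-✓ 011-✓ 1-00✓ 1-10✓ 10-0✓ 11-0✓ 11-1✓ 110-✓ 111-✓
Round 2: --10 -0-0 -11- 0-1- 00-- 1--0 11--
PIs = {--10, -0-0, -11-, 0-1-, 00--, 1--0, 11--}
Coverage chart:
  m0: -0-0,00--
  m1: 00-- ←essential
  m2: --10,-0-0,0-1-,00--
  m3: 0-1-,00--
  m6: --10,-11-,0-1-
  m7: -11-,0-1-
  m8: -0-0,1--0
  m10: --10,-0-0,1--0
  m12: 1--0,11--
  m13: 11-- ←essential
  m14: --10,-11-,1--0,11--
  m15: -11-,11--
Essential: 00--, 11--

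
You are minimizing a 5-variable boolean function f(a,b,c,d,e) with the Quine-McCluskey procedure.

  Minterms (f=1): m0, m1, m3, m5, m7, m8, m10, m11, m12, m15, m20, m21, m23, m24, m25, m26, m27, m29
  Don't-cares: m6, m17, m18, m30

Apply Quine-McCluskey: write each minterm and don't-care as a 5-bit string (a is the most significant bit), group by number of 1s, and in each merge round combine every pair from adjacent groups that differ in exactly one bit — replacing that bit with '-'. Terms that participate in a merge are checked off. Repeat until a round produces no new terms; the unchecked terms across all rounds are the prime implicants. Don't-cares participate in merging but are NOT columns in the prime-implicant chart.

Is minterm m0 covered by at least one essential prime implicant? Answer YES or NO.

NO

Round 0: 00000✓ 00001✓ 00011✓ 00101✓ 00110✓ 00111✓ 01000✓ 01010✓ 01011✓ 01100✓ 01111✓ 10001✓ 10010✓ 10100✓ 10101✓ 10111✓ 11000✓ 11001✓ 11010✓ 11011✓ 11101✓ 11110✓
Round 1: -0001✓ -0101✓ -0111✓ -1000✓ -1010✓ -1011✓ 0-000 0-011✓ 0-111✓ 00-01✓ 00-11✓ 000-1✓ 0000- 001-1✓ 0011- 01-00 01-11✓ 010-0✓ 0101-✓ 1-001✓ 1-010 1-101✓ 10-01✓ 101-1✓ 1010- 11-01✓ 11-10 110-0✓ 110-1✓ 1100-✓ 1101-✓
Round 2: -0-01 -01-1 -10-0 -101- 0--11 00--1 1--01 110--
PIs = {-0-01, -01-1, -10-0, -101-, 0--11, 0-000, 00--1, 0000-, 0011-, 01-00, 1--01, 1-010, 1010-, 11-10, 110--}
Coverage chart:
  m0: 0-000,0000-
  m1: -0-01,00--1,0000-
  m3: 0--11,00--1
  m5: -0-01,-01-1,00--1
  m7: -01-1,0--11,00--1,0011-
  m8: -10-0,0-000,01-00
  m10: -10-0,-101-
  m11: -101-,0--11
  m12: 01-00 ←essential
  m15: 0--11 ←essential
  m20: 1010- ←essential
  m21: -0-01,-01-1,1--01,1010-
  m23: -01-1 ←essential
  m24: -10-0,110--
  m25: 1--01,110--
  m26: -10-0,-101-,1-010,11-10,110--
  m27: -101-,110--
  m29: 1--01 ←essential
Essential: -01-1, 0--11, 01-00, 1--01, 1010-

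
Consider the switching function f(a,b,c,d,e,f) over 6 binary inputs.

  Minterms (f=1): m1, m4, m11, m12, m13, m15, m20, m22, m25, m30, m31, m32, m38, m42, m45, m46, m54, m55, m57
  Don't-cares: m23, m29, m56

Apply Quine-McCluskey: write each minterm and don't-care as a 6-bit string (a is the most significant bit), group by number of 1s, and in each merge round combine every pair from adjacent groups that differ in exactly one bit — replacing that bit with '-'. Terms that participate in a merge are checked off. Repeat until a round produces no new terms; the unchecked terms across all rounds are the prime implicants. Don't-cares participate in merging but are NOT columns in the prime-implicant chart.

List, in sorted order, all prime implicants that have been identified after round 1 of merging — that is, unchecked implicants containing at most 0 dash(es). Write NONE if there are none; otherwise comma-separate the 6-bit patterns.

Round 0: 000001 000100✓ 001011✓ 001100✓ 001101✓ 001111✓ 010100✓ 010110✓ 010111✓ 011001✓ 011101✓ 011110✓ 011111✓ 100000 100110✓ 101010✓ 101101✓ 101110✓ 110110✓ 110111✓ 111000✓ 111001✓
Round 1: -01101 -10110✓ -10111✓ -11001 0-0100 0-1101✓ 0-1111✓ 00-100 001-11 0011-1✓ 00110- 01-110✓ 01-111✓ 0101-0 01011-✓ 011-01 0111-1✓ 01111-✓ 1-0110 10-110 101-10 11011-✓ 11100-
Round 2: -1011- 0-11-1 01-11-
PIs = {-01101, -1011-, -11001, 0-0100, 0-11-1, 00-100, 000001, 001-11, 00110-, 01-11-, 0101-0, 011-01, 1-0110, 10-110, 100000, 101-10, 11100-}

000001, 100000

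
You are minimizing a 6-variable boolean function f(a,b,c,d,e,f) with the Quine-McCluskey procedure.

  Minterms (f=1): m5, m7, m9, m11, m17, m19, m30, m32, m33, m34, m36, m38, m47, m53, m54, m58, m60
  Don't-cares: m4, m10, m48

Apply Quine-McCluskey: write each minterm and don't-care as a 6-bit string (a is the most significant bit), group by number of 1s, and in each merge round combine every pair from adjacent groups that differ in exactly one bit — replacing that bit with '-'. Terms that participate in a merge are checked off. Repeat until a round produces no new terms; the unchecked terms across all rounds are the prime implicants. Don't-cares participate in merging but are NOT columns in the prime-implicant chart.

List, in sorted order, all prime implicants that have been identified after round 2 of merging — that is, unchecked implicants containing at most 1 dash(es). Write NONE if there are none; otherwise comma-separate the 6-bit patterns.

Round 0: 000100✓ 000101✓ 000111✓ 001001✓ 001010✓ 001011✓ 010001✓ 010011✓ 011110 100000✓ 100001✓ 100010✓ 100100✓ 100110✓ 101111 110000✓ 110101 110110✓ 111010 111100
Round 1: -00100 0001-1 00010- 0010-1 00101- 0100-1 1-0000 1-0110 100-00✓ 100-10✓ 1000-0✓ 10000- 1001-0✓
Round 2: 100--0
PIs = {-00100, 0001-1, 00010-, 0010-1, 00101-, 0100-1, 011110, 1-0000, 1-0110, 100--0, 10000-, 101111, 110101, 111010, 111100}

-00100, 0001-1, 00010-, 0010-1, 00101-, 0100-1, 011110, 1-0000, 1-0110, 10000-, 101111, 110101, 111010, 111100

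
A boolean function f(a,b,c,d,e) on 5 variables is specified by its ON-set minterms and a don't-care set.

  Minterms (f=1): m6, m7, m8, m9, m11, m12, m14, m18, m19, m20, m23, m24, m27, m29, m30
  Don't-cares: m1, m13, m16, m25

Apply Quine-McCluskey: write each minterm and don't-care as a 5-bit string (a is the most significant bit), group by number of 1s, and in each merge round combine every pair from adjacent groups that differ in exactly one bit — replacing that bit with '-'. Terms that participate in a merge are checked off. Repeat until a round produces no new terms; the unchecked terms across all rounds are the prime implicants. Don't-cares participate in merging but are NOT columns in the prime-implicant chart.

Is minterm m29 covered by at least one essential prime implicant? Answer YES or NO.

YES

[col 0] 00001*, 00110*, 00111*, 01000*, 01001*, 01011*, 01100*, 01101*, 01110*, 10000*, 10010*, 10011*, 10100*, 10111*, 11000*, 11001*, 11011*, 11101*, 11110*
[col 1] -0111, -1000*, -1001*, -1011*, -1101*, -1110, 0-001, 0-110, 0011-, 01-00*, 01-01*, 010-1*, 0100-*, 011-0, 0110-*, 1-000, 1-011, 10-00, 10-11, 100-0, 1001-, 11-01*, 110-1*, 1100-*
[col 2] -1-01, -10-1, -100-, 01-0-
Prime implicants: -0111, -1-01, -10-1, -100-, -1110, 0-001, 0-110, 0011-, 01-0-, 011-0, 1-000, 1-011, 10-00, 10-11, 100-0, 1001-
PI chart (minterm → PIs covering it):
  6 | 0-110,0011-
  7 | -0111,0011-
  8 | -100-,01-0-
  9 | -1-01,-10-1,-100-,0-001,01-0-
  11 | -10-1  (sole → essential)
  12 | 01-0-,011-0
  14 | -1110,0-110,011-0
  18 | 100-0,1001-
  19 | 1-011,10-11,1001-
  20 | 10-00  (sole → essential)
  23 | -0111,10-11
  24 | -100-,1-000
  27 | -10-1,1-011
  29 | -1-01  (sole → essential)
  30 | -1110  (sole → essential)
Essential prime implicants: -1-01, -10-1, -1110, 10-00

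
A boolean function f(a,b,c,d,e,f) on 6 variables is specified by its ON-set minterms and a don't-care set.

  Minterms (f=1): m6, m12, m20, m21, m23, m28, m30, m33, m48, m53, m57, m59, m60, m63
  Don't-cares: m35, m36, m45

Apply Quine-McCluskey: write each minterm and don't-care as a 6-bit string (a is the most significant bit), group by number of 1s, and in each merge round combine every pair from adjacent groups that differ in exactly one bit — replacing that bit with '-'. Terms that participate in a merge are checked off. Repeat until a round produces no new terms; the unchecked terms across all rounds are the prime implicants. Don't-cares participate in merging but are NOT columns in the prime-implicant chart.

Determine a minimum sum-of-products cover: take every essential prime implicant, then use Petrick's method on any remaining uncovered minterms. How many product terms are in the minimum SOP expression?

11

size-2^0 implicants → 000110  001100(✓)  010100(✓)  010101(✓)  010111(✓)  011100(✓)  011110(✓)  100001(✓)  100011(✓)  100100  101101  110000  110101(✓)  111001(✓)  111011(✓)  111100(✓)  111111(✓)
size-2^1 implicants → -10101  -11100  0-1100  01-100  0101-1  01010-  0111-0  1000-1  111-11  1110-1
Unchecked terms (primes): -10101, -11100, 0-1100, 000110, 01-100, 0101-1, 01010-, 0111-0, 1000-1, 100100, 101101, 110000, 111-11, 1110-1
Minterm coverage:
  m6 ⊆ 000110 [E]
  m12 ⊆ 0-1100 [E]
  m20 ⊆ 01-100,01010-
  m21 ⊆ -10101,0101-1,01010-
  m23 ⊆ 0101-1 [E]
  m28 ⊆ -11100,0-1100,01-100,0111-0
  m30 ⊆ 0111-0 [E]
  m33 ⊆ 1000-1 [E]
  m48 ⊆ 110000 [E]
  m53 ⊆ -10101 [E]
  m57 ⊆ 1110-1 [E]
  m59 ⊆ 111-11,1110-1
  m60 ⊆ -11100 [E]
  m63 ⊆ 111-11 [E]
E = {-10101, -11100, 0-1100, 000110, 0101-1, 0111-0, 1000-1, 110000, 111-11, 1110-1}
Petrick residual → 01-100
Cover = bc'de'f + bcde'f' + a'cde'f' + a'b'c'def' + a'bde'f' + a'bc'df + a'bcdf' + ab'c'd'f + abc'd'e'f' + abcef + abcd'f  |cover|=11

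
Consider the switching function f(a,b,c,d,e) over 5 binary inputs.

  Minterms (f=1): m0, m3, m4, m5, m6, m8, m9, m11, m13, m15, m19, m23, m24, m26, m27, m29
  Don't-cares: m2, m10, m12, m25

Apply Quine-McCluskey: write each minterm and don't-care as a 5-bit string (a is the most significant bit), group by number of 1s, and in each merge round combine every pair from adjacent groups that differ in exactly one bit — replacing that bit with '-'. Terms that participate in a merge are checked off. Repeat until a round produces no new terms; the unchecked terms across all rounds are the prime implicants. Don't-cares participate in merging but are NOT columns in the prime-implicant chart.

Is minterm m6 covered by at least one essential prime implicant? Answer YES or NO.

size-2^0 implicants → 00000(✓)  00010(✓)  00011(✓)  00100(✓)  00101(✓)  00110(✓)  01000(✓)  01001(✓)  01010(✓)  01011(✓)  01100(✓)  01101(✓)  01111(✓)  10011(✓)  10111(✓)  11000(✓)  11001(✓)  11010(✓)  11011(✓)  11101(✓)
size-2^1 implicants → -0011(✓)  -1000(✓)  -1001(✓)  -1010(✓)  -1011(✓)  -1101(✓)  0-000(✓)  0-010(✓)  0-011(✓)  0-100(✓)  0-101(✓)  00-00(✓)  00-10(✓)  000-0(✓)  0001-(✓)  001-0(✓)  0010-(✓)  01-00(✓)  01-01(✓)  01-11(✓)  010-0(✓)  010-1(✓)  0100-(✓)  0101-(✓)  011-1(✓)  0110-(✓)  1-011(✓)  10-11  11-01(✓)  110-0(✓)  110-1(✓)  1100-(✓)  1101-(✓)
size-2^2 implicants → --011  -1-01  -10-0(✓)  -10-1(✓)  -100-(✓)  -101-(✓)  0--00  0-0-0  0-01-  0-10-  00--0  01--1  01-0-  010--(✓)  110--(✓)
size-2^3 implicants → -10--
Unchecked terms (primes): --011, -1-01, -10--, 0--00, 0-0-0, 0-01-, 0-10-, 00--0, 01--1, 01-0-, 10-11
Minterm coverage:
  m0 ⊆ 0--00,0-0-0,00--0
  m3 ⊆ --011,0-01-
  m4 ⊆ 0--00,0-10-,00--0
  m5 ⊆ 0-10- [E]
  m6 ⊆ 00--0 [E]
  m8 ⊆ -10--,0--00,0-0-0,01-0-
  m9 ⊆ -1-01,-10--,01--1,01-0-
  m11 ⊆ --011,-10--,0-01-,01--1
  m13 ⊆ -1-01,0-10-,01--1,01-0-
  m15 ⊆ 01--1 [E]
  m19 ⊆ --011,10-11
  m23 ⊆ 10-11 [E]
  m24 ⊆ -10-- [E]
  m26 ⊆ -10-- [E]
  m27 ⊆ --011,-10--
  m29 ⊆ -1-01 [E]
E = {-1-01, -10--, 0-10-, 00--0, 01--1, 10-11}

YES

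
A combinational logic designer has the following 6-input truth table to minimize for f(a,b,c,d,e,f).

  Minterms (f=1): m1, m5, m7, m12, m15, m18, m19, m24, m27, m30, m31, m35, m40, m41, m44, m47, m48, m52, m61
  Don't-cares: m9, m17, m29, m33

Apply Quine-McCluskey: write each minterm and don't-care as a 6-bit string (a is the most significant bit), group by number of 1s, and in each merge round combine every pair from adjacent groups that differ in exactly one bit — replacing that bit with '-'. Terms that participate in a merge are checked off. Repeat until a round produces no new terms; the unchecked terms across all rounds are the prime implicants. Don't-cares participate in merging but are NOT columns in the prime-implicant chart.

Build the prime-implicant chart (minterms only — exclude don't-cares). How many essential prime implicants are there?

Round 0: 000001✓ 000101✓ 000111✓ 001001✓ 001100✓ 001111✓ 010001✓ 010010✓ 010011✓ 011000 011011✓ 011101✓ 011110✓ 011111✓ 100001✓ 100011✓ 101000✓ 101001✓ 101100✓ 101111✓ 110000✓ 110100✓ 111101✓
Round 1: -00001✓ -01001✓ -01100 -01111 -11101 0-0001 0-1111 00-001✓ 00-111 000-01 0001-1 01-011 0100-1 01001- 011-11 0111-1 01111- 10-001✓ 1000-1 101-00 10100- 110-00
Round 2: -0-001
PIs = {-0-001, -01100, -01111, -11101, 0-0001, 0-1111, 00-111, 000-01, 0001-1, 01-011, 0100-1, 01001-, 011-11, 011000, 0111-1, 01111-, 1000-1, 101-00, 10100-, 110-00}
Coverage chart:
  m1: -0-001,0-0001,000-01
  m5: 000-01,0001-1
  m7: 00-111,0001-1
  m12: -01100 ←essential
  m15: -01111,0-1111,00-111
  m18: 01001- ←essential
  m19: 01-011,0100-1,01001-
  m24: 011000 ←essential
  m27: 01-011,011-11
  m30: 01111- ←essential
  m31: 0-1111,011-11,0111-1,01111-
  m35: 1000-1 ←essential
  m40: 101-00,10100-
  m41: -0-001,10100-
  m44: -01100,101-00
  m47: -01111 ←essential
  m48: 110-00 ←essential
  m52: 110-00 ←essential
  m61: -11101 ←essential
Essential: -01100, -01111, -11101, 01001-, 011000, 01111-, 1000-1, 110-00

8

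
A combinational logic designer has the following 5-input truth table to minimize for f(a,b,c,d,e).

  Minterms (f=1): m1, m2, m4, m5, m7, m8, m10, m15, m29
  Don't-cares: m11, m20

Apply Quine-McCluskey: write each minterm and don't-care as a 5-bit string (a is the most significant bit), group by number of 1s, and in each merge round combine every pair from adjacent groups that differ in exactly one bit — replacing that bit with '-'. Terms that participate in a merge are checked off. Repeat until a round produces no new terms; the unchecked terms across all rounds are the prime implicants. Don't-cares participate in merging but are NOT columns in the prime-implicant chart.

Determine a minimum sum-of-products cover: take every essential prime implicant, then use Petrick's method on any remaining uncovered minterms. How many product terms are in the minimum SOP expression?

6

size-2^0 implicants → 00001(✓)  00010(✓)  00100(✓)  00101(✓)  00111(✓)  01000(✓)  01010(✓)  01011(✓)  01111(✓)  10100(✓)  11101
size-2^1 implicants → -0100  0-010  0-111  00-01  001-1  0010-  01-11  010-0  0101-
Unchecked terms (primes): -0100, 0-010, 0-111, 00-01, 001-1, 0010-, 01-11, 010-0, 0101-, 11101
Minterm coverage:
  m1 ⊆ 00-01 [E]
  m2 ⊆ 0-010 [E]
  m4 ⊆ -0100,0010-
  m5 ⊆ 00-01,001-1,0010-
  m7 ⊆ 0-111,001-1
  m8 ⊆ 010-0 [E]
  m10 ⊆ 0-010,010-0,0101-
  m15 ⊆ 0-111,01-11
  m29 ⊆ 11101 [E]
E = {0-010, 00-01, 010-0, 11101}
Petrick residual → -0100, 0-111
Cover = b'cd'e' + a'c'de' + a'cde + a'b'd'e + a'bc'e' + abcd'e  |cover|=6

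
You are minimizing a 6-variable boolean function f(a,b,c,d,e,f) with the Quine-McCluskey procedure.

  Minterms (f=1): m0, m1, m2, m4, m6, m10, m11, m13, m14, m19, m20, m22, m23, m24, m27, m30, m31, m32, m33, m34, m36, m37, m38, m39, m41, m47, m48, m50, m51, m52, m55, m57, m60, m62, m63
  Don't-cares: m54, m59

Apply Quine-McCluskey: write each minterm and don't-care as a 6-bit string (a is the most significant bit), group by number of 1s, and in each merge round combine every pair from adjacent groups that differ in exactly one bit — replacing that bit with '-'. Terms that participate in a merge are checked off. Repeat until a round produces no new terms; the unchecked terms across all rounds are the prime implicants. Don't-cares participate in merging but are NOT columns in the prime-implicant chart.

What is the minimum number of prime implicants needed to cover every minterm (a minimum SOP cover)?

13

size-2^0 implicants → 000000(✓)  000001(✓)  000010(✓)  000100(✓)  000110(✓)  001010(✓)  001011(✓)  001101  001110(✓)  010011(✓)  010100(✓)  010110(✓)  010111(✓)  011000  011011(✓)  011110(✓)  011111(✓)  100000(✓)  100001(✓)  100010(✓)  100100(✓)  100101(✓)  100110(✓)  100111(✓)  101001(✓)  101111(✓)  110000(✓)  110010(✓)  110011(✓)  110100(✓)  110110(✓)  110111(✓)  111001(✓)  111011(✓)  111100(✓)  111110(✓)  111111(✓)
size-2^1 implicants → -00000(✓)  -00001(✓)  -00010(✓)  -00100(✓)  -00110(✓)  -10011(✓)  -10100(✓)  -10110(✓)  -10111(✓)  -11011(✓)  -11110(✓)  -11111(✓)  0-0100(✓)  0-0110(✓)  0-1011  0-1110(✓)  00-010(✓)  00-110(✓)  000-00(✓)  000-10(✓)  0000-0(✓)  00000-(✓)  0001-0(✓)  001-10(✓)  00101-  01-011(✓)  01-110(✓)  01-111(✓)  010-11(✓)  0101-0(✓)  01011-(✓)  011-11(✓)  01111-(✓)  1-0000(✓)  1-0010(✓)  1-0100(✓)  1-0110(✓)  1-0111(✓)  1-1001  1-1111(✓)  10-001  10-111(✓)  100-00(✓)  100-01(✓)  100-10(✓)  1000-0(✓)  10000-(✓)  1001-0(✓)  1001-1(✓)  10010-(✓)  10011-(✓)  11-011(✓)  11-100(✓)  11-110(✓)  11-111(✓)  110-00(✓)  110-10(✓)  110-11(✓)  1100-0(✓)  11001-(✓)  1101-0(✓)  11011-(✓)  111-11(✓)  1110-1  1111-0(✓)  11111-(✓)
size-2^2 implicants → --0100(✓)  --0110(✓)  -00-00(✓)  -00-10(✓)  -000-0(✓)  -0000-  -001-0(✓)  -1-011(✓)  -1-110(✓)  -1-111(✓)  -10-11(✓)  -101-0(✓)  -1011-(✓)  -11-11(✓)  -1111-(✓)  0--110  0-01-0(✓)  00--10  000--0(✓)  01--11(✓)  01-11-(✓)  1--111  1-0-00(✓)  1-0-10(✓)  1-00-0(✓)  1-01-0(✓)  1-011-  100--0(✓)  100-0-  1001--  11--11(✓)  11-1-0  11-11-(✓)  110--0(✓)  110-1-
size-2^3 implicants → --01-0  -00--0  -1--11  -1-11-  1-0--0
Unchecked terms (primes): --01-0, -00--0, -0000-, -1--11, -1-11-, 0--110, 0-1011, 00--10, 00101-, 001101, 011000, 1--111, 1-0--0, 1-011-, 1-1001, 10-001, 100-0-, 1001--, 11-1-0, 110-1-, 1110-1
Minterm coverage:
  m0 ⊆ -00--0,-0000-
  m1 ⊆ -0000- [E]
  m2 ⊆ -00--0,00--10
  m4 ⊆ --01-0,-00--0
  m6 ⊆ --01-0,-00--0,0--110,00--10
  m10 ⊆ 00--10,00101-
  m11 ⊆ 0-1011,00101-
  m13 ⊆ 001101 [E]
  m14 ⊆ 0--110,00--10
  m19 ⊆ -1--11 [E]
  m20 ⊆ --01-0 [E]
  m22 ⊆ --01-0,-1-11-,0--110
  m23 ⊆ -1--11,-1-11-
  m24 ⊆ 011000 [E]
  m27 ⊆ -1--11,0-1011
  m30 ⊆ -1-11-,0--110
  m31 ⊆ -1--11,-1-11-
  m32 ⊆ -00--0,-0000-,1-0--0,100-0-
  m33 ⊆ -0000-,10-001,100-0-
  m34 ⊆ -00--0,1-0--0
  m36 ⊆ --01-0,-00--0,1-0--0,100-0-,1001--
  m37 ⊆ 100-0-,1001--
  m38 ⊆ --01-0,-00--0,1-0--0,1-011-,1001--
  m39 ⊆ 1--111,1-011-,1001--
  m41 ⊆ 1-1001,10-001
  m47 ⊆ 1--111 [E]
  m48 ⊆ 1-0--0 [E]
  m50 ⊆ 1-0--0,110-1-
  m51 ⊆ -1--11,110-1-
  m52 ⊆ --01-0,1-0--0,11-1-0
  m55 ⊆ -1--11,-1-11-,1--111,1-011-,110-1-
  m57 ⊆ 1-1001,1110-1
  m60 ⊆ 11-1-0 [E]
  m62 ⊆ -1-11-,11-1-0
  m63 ⊆ -1--11,-1-11-,1--111
E = {--01-0, -0000-, -1--11, 001101, 011000, 1--111, 1-0--0, 11-1-0}
Petrick residual → -00--0, 0--110, 00101-, 1-1001, 100-0-
Cover = c'df' + b'c'f' + b'c'd'e' + bef + a'def' + a'b'cd'e + a'b'cde'f + a'bcd'e'f' + adef + ac'f' + acd'e'f + ab'c'e' + abdf'  |cover|=13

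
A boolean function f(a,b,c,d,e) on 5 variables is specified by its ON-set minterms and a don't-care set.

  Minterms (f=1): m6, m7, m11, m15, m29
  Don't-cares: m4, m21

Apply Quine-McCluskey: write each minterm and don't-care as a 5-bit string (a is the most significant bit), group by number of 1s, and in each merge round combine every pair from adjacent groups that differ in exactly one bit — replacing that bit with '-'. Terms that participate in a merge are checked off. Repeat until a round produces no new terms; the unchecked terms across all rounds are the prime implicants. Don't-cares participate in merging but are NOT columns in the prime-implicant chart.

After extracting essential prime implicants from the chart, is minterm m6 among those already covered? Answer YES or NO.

Round 0: 00100✓ 00110✓ 00111✓ 01011✓ 01111✓ 10101✓ 11101✓
Round 1: 0-111 001-0 0011- 01-11 1-101
PIs = {0-111, 001-0, 0011-, 01-11, 1-101}
Coverage chart:
  m6: 001-0,0011-
  m7: 0-111,0011-
  m11: 01-11 ←essential
  m15: 0-111,01-11
  m29: 1-101 ←essential
Essential: 01-11, 1-101

NO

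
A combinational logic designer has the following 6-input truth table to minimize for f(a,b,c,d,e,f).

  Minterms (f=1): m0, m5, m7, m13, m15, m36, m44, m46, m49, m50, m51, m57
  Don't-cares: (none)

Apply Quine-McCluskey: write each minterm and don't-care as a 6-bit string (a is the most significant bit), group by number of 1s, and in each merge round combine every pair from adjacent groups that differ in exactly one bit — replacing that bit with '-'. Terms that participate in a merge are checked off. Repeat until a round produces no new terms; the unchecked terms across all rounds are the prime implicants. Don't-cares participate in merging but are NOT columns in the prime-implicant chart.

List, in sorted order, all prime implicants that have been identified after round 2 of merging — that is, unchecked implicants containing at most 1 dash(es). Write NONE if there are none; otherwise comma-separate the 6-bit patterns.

size-2^0 implicants → 000000  000101(✓)  000111(✓)  001101(✓)  001111(✓)  100100(✓)  101100(✓)  101110(✓)  110001(✓)  110010(✓)  110011(✓)  111001(✓)
size-2^1 implicants → 00-101(✓)  00-111(✓)  0001-1(✓)  0011-1(✓)  10-100  1011-0  11-001  1100-1  11001-
size-2^2 implicants → 00-1-1
Unchecked terms (primes): 00-1-1, 000000, 10-100, 1011-0, 11-001, 1100-1, 11001-

000000, 10-100, 1011-0, 11-001, 1100-1, 11001-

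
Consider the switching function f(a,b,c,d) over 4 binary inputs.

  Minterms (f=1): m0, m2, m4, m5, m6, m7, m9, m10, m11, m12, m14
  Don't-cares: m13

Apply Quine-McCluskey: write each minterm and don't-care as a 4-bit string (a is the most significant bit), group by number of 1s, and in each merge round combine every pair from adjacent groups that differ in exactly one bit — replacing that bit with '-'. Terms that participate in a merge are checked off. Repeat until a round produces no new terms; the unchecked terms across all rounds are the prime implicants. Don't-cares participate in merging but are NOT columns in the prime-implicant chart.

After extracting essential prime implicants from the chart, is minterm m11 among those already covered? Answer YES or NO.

NO

Round 0: 0000✓ 0010✓ 0100✓ 0101✓ 0110✓ 0111✓ 1001✓ 1010✓ 1011✓ 1100✓ 1101✓ 1110✓
Round 1: -010✓ -100✓ -101✓ -110✓ 0-00✓ 0-10✓ 00-0✓ 01-0✓ 01-1✓ 010-✓ 011-✓ 1-01 1-10✓ 10-1 101- 11-0✓ 110-✓
Round 2: --10 -1-0 -10- 0--0 01--
PIs = {--10, -1-0, -10-, 0--0, 01--, 1-01, 10-1, 101-}
Coverage chart:
  m0: 0--0 ←essential
  m2: --10,0--0
  m4: -1-0,-10-,0--0,01--
  m5: -10-,01--
  m6: --10,-1-0,0--0,01--
  m7: 01-- ←essential
  m9: 1-01,10-1
  m10: --10,101-
  m11: 10-1,101-
  m12: -1-0,-10-
  m14: --10,-1-0
Essential: 0--0, 01--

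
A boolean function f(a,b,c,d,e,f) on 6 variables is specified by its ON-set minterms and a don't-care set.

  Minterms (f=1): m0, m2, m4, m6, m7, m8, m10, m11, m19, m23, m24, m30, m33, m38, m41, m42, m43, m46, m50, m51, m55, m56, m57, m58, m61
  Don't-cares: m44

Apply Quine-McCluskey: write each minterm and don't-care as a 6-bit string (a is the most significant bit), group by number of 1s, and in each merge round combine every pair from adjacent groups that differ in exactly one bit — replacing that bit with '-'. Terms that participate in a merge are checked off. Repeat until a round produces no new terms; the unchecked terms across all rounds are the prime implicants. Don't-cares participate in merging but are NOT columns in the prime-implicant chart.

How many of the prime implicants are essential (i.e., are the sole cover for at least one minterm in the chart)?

size-2^0 implicants → 000000(✓)  000010(✓)  000100(✓)  000110(✓)  000111(✓)  001000(✓)  001010(✓)  001011(✓)  010011(✓)  010111(✓)  011000(✓)  011110  100001(✓)  100110(✓)  101001(✓)  101010(✓)  101011(✓)  101100(✓)  101110(✓)  110010(✓)  110011(✓)  110111(✓)  111000(✓)  111001(✓)  111010(✓)  111101(✓)
size-2^1 implicants → -00110  -01010(✓)  -01011(✓)  -10011(✓)  -10111(✓)  -11000  0-0111  0-1000  00-000(✓)  00-010(✓)  000-00(✓)  000-10(✓)  0000-0(✓)  0001-0(✓)  00011-  0010-0(✓)  00101-(✓)  010-11(✓)  1-1001  1-1010  10-001  10-110  101-10  1010-1  10101-(✓)  1011-0  11-010  110-11(✓)  11001-  111-01  1110-0  11100-
size-2^2 implicants → -0101-  -10-11  00-0-0  000--0
Unchecked terms (primes): -00110, -0101-, -10-11, -11000, 0-0111, 0-1000, 00-0-0, 000--0, 00011-, 011110, 1-1001, 1-1010, 10-001, 10-110, 101-10, 1010-1, 1011-0, 11-010, 11001-, 111-01, 1110-0, 11100-
Minterm coverage:
  m0 ⊆ 00-0-0,000--0
  m2 ⊆ 00-0-0,000--0
  m4 ⊆ 000--0 [E]
  m6 ⊆ -00110,000--0,00011-
  m7 ⊆ 0-0111,00011-
  m8 ⊆ 0-1000,00-0-0
  m10 ⊆ -0101-,00-0-0
  m11 ⊆ -0101- [E]
  m19 ⊆ -10-11 [E]
  m23 ⊆ -10-11,0-0111
  m24 ⊆ -11000,0-1000
  m30 ⊆ 011110 [E]
  m33 ⊆ 10-001 [E]
  m38 ⊆ -00110,10-110
  m41 ⊆ 1-1001,10-001,1010-1
  m42 ⊆ -0101-,1-1010,101-10
  m43 ⊆ -0101-,1010-1
  m46 ⊆ 10-110,101-10,1011-0
  m50 ⊆ 11-010,11001-
  m51 ⊆ -10-11,11001-
  m55 ⊆ -10-11 [E]
  m56 ⊆ -11000,1110-0,11100-
  m57 ⊆ 1-1001,111-01,11100-
  m58 ⊆ 1-1010,11-010,1110-0
  m61 ⊆ 111-01 [E]
E = {-0101-, -10-11, 000--0, 011110, 10-001, 111-01}

6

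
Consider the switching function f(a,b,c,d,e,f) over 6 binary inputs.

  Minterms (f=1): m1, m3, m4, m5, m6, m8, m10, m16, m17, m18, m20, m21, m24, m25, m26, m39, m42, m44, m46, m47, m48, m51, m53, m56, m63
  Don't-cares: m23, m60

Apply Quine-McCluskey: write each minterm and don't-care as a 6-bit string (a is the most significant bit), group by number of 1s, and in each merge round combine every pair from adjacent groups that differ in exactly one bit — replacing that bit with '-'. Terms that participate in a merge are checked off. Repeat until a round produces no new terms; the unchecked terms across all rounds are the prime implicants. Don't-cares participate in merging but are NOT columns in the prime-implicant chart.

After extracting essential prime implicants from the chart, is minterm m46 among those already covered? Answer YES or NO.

NO

size-2^0 implicants → 000001(✓)  000011(✓)  000100(✓)  000101(✓)  000110(✓)  001000(✓)  001010(✓)  010000(✓)  010001(✓)  010010(✓)  010100(✓)  010101(✓)  010111(✓)  011000(✓)  011001(✓)  011010(✓)  100111(✓)  101010(✓)  101100(✓)  101110(✓)  101111(✓)  110000(✓)  110011  110101(✓)  111000(✓)  111100(✓)  111111(✓)
size-2^1 implicants → -01010  -10000(✓)  -10101  -11000(✓)  0-0001(✓)  0-0100(✓)  0-0101(✓)  0-1000(✓)  0-1010(✓)  000-01(✓)  0000-1  0001-0  00010-(✓)  0010-0(✓)  01-000(✓)  01-001(✓)  01-010(✓)  010-00(✓)  010-01(✓)  0100-0(✓)  01000-(✓)  0101-1  01010-(✓)  0110-0(✓)  01100-(✓)  1-1100  1-1111  10-111  101-10  1011-0  10111-  11-000(✓)  111-00
size-2^2 implicants → -1-000  0-0-01  0-010-  0-10-0  01-0-0  01-00-  010-0-
Unchecked terms (primes): -01010, -1-000, -10101, 0-0-01, 0-010-, 0-10-0, 0000-1, 0001-0, 01-0-0, 01-00-, 010-0-, 0101-1, 1-1100, 1-1111, 10-111, 101-10, 1011-0, 10111-, 110011, 111-00
Minterm coverage:
  m1 ⊆ 0-0-01,0000-1
  m3 ⊆ 0000-1 [E]
  m4 ⊆ 0-010-,0001-0
  m5 ⊆ 0-0-01,0-010-
  m6 ⊆ 0001-0 [E]
  m8 ⊆ 0-10-0 [E]
  m10 ⊆ -01010,0-10-0
  m16 ⊆ -1-000,01-0-0,01-00-,010-0-
  m17 ⊆ 0-0-01,01-00-,010-0-
  m18 ⊆ 01-0-0 [E]
  m20 ⊆ 0-010-,010-0-
  m21 ⊆ -10101,0-0-01,0-010-,010-0-,0101-1
  m24 ⊆ -1-000,0-10-0,01-0-0,01-00-
  m25 ⊆ 01-00- [E]
  m26 ⊆ 0-10-0,01-0-0
  m39 ⊆ 10-111 [E]
  m42 ⊆ -01010,101-10
  m44 ⊆ 1-1100,1011-0
  m46 ⊆ 101-10,1011-0,10111-
  m47 ⊆ 1-1111,10-111,10111-
  m48 ⊆ -1-000 [E]
  m51 ⊆ 110011 [E]
  m53 ⊆ -10101 [E]
  m56 ⊆ -1-000,111-00
  m63 ⊆ 1-1111 [E]
E = {-1-000, -10101, 0-10-0, 0000-1, 0001-0, 01-0-0, 01-00-, 1-1111, 10-111, 110011}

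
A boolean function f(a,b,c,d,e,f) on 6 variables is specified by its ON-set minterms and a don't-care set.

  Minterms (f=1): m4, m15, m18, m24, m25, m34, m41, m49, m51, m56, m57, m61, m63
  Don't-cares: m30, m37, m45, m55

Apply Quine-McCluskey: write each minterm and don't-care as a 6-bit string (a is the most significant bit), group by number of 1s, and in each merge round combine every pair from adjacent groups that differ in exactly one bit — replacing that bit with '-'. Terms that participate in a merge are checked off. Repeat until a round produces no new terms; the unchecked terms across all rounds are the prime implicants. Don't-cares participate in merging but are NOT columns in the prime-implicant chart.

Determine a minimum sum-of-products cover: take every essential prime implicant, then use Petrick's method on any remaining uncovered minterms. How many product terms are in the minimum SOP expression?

8

Round 0: 000100 001111 010010 011000✓ 011001✓ 011110 100010 100101✓ 101001✓ 101101✓ 110001✓ 110011✓ 110111✓ 111000✓ 111001✓ 111101✓ 111111✓
Round 1: -11000✓ -11001✓ 01100-✓ 1-1001✓ 1-1101✓ 10-101 101-01✓ 11-001 11-111 110-11 1100-1 111-01✓ 11100-✓ 1111-1
Round 2: -1100- 1-1-01
PIs = {-1100-, 000100, 001111, 010010, 011110, 1-1-01, 10-101, 100010, 11-001, 11-111, 110-11, 1100-1, 1111-1}
Coverage chart:
  m4: 000100 ←essential
  m15: 001111 ←essential
  m18: 010010 ←essential
  m24: -1100- ←essential
  m25: -1100- ←essential
  m34: 100010 ←essential
  m41: 1-1-01 ←essential
  m49: 11-001,1100-1
  m51: 110-11,1100-1
  m56: -1100- ←essential
  m57: -1100-,1-1-01,11-001
  m61: 1-1-01,1111-1
  m63: 11-111,1111-1
Essential: -1100-, 000100, 001111, 010010, 1-1-01, 100010
Petrick residual → 11-111, 1100-1
Min cover (8 terms): bcd'e' + a'b'c'de'f' + a'b'cdef + a'bc'd'ef' + ace'f + ab'c'd'ef' + abdef + abc'd'f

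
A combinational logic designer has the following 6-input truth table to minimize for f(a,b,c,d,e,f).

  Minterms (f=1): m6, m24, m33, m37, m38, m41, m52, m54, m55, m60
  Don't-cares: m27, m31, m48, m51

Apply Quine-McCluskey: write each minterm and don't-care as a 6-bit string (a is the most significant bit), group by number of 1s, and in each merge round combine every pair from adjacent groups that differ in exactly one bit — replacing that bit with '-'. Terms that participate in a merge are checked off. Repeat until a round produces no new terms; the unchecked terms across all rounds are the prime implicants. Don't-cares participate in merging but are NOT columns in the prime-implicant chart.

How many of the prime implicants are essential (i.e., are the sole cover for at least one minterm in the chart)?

size-2^0 implicants → 000110(✓)  011000  011011(✓)  011111(✓)  100001(✓)  100101(✓)  100110(✓)  101001(✓)  110000(✓)  110011(✓)  110100(✓)  110110(✓)  110111(✓)  111100(✓)
size-2^1 implicants → -00110  011-11  1-0110  10-001  100-01  11-100  110-00  110-11  1101-0  11011-
Unchecked terms (primes): -00110, 011-11, 011000, 1-0110, 10-001, 100-01, 11-100, 110-00, 110-11, 1101-0, 11011-
Minterm coverage:
  m6 ⊆ -00110 [E]
  m24 ⊆ 011000 [E]
  m33 ⊆ 10-001,100-01
  m37 ⊆ 100-01 [E]
  m38 ⊆ -00110,1-0110
  m41 ⊆ 10-001 [E]
  m52 ⊆ 11-100,110-00,1101-0
  m54 ⊆ 1-0110,1101-0,11011-
  m55 ⊆ 110-11,11011-
  m60 ⊆ 11-100 [E]
E = {-00110, 011000, 10-001, 100-01, 11-100}

5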